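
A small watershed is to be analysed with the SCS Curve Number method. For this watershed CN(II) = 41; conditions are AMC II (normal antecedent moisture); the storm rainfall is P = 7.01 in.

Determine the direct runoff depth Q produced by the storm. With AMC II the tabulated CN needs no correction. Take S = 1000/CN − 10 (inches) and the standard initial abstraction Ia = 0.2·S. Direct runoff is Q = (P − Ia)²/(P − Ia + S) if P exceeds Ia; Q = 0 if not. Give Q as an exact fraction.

Average conditions: CN = 41 (no AMC adjustment).
Max retention: S = 1000/41 − 10 = 590/41 in (≈ 14.390 in)
Ia = 0.2·(590/41) = 118/41 in ≈ 2.878 in
Since P=7.010 > Ia=2.878: effective rainfall P−Ia = 16941/4100 in
Runoff Q = (P−Ia)²/(P−Ia+S) = (4.132)²/(4.132+14.390) = 286997481/311358100 ≈ 0.922 in

Q = 286997481/311358100 in ≈ 0.922 in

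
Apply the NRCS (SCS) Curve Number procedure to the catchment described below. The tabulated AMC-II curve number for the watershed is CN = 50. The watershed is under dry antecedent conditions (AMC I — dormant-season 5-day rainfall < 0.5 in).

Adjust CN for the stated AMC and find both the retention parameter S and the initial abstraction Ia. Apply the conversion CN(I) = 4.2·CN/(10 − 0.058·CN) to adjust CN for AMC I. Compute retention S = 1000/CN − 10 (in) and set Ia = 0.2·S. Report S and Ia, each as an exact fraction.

CN(I) from CN(II)=50: (4.2·50)/(10 − 0.058·50) = 2100/71 ≈ 29.577
Retention S: 1000/CN − 10 with CN=29.577 → S = 500/21 ≈ 23.810 in
Initial abstraction Ia = S/5 = (500/21)/5 = 100/21 ≈ 4.762 in

S = 500/21 in ≈ 23.810 in; Ia = 100/21 in ≈ 4.762 in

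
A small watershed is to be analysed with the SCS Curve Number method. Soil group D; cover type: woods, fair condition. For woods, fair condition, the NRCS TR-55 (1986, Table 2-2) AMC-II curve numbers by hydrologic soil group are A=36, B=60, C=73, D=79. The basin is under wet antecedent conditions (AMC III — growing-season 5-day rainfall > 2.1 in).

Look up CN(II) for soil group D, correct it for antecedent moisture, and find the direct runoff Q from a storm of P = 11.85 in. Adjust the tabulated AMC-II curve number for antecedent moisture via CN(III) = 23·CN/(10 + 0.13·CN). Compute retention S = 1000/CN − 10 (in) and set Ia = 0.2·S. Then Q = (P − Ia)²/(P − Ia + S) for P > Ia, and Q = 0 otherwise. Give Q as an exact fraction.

Q = 19808592049/1874453540 in ≈ 10.568 in

NRCS table: woods, fair condition, soil group D → CN(II) = 79
CN(III) from CN(II)=79: (23·79)/(10 + 0.13·79) = 181700/2027 ≈ 89.640
Max retention: S = 1000/(181700/2027) − 10 = 2100/1817 in (≈ 1.156 in)
Ia = 0.2S: 0.2·1.156 = 0.231 in (exactly 420/1817)
Since P=11.850 > Ia=0.231: effective rainfall P−Ia = 422229/36340 in
Q = (422229/36340)²/((422229/36340) + 2100/1817) = (178277328441/1320595600)/(464229/36340) = 19808592049/1874453540 in ≈ 10.568 in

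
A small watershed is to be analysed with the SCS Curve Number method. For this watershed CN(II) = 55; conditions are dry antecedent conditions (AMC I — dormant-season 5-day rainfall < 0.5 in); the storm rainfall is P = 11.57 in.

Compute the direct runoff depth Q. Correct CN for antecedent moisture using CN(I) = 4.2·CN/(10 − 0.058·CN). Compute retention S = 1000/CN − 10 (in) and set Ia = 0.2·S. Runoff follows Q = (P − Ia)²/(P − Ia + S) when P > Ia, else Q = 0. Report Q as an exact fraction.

Q = 3491509921/1609985300 in ≈ 2.169 in

Dry (AMC I): CN(I) = 4.2·55/(10 − 0.058·55) = 231/(681/100) = 7700/227 ≈ 33.921
Retention S: 1000/CN − 10 with CN=33.921 → S = 1500/77 ≈ 19.481 in
Ia = 0.2S: 0.2·19.481 = 3.896 in (exactly 300/77)
P − Ia = 11.570 − 3.896 = 59089/7700 ≈ 7.674 in (> 0, runoff occurs)
Q: (59089/7700)² ÷ (209089/7700) = 3491509921/1609985300 in (≈ 2.169 in)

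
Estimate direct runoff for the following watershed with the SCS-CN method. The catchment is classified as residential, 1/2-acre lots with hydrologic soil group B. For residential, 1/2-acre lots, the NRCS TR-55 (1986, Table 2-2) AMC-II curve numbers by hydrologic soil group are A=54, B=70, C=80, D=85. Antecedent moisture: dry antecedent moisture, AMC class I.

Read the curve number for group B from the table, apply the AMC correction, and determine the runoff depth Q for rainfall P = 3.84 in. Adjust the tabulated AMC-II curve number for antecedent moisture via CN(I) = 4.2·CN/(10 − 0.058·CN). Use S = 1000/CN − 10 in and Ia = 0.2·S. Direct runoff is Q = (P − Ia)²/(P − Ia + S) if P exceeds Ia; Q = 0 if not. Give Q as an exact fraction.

NRCS table: residential, 1/2-acre lots, soil group B → CN(II) = 70
CN(I) from CN(II)=70: (4.2·70)/(10 − 0.058·70) = 4900/99 ≈ 49.495
Retention S: 1000/CN − 10 with CN=49.495 → S = 500/49 ≈ 10.204 in
Ia = 0.2·(500/49) = 100/49 in ≈ 2.041 in
P − Ia = 3.840 − 2.041 = 2204/1225 ≈ 1.799 in (> 0, runoff occurs)
Q = (2204/1225)²/((2204/1225) + 500/49) = (4857616/1500625)/(14704/1225) = 303601/1125775 in ≈ 0.270 in

Q = 303601/1125775 in ≈ 0.270 in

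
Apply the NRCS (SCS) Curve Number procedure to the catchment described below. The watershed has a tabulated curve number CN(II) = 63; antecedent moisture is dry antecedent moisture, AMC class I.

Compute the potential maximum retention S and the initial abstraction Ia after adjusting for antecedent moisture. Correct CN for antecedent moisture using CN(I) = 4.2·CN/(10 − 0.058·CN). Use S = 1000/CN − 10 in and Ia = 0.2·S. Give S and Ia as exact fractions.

S = 18500/1323 in ≈ 13.983 in; Ia = 3700/1323 in ≈ 2.797 in

Adjust CN=63 to AMC I: 4.2·63/(10 − 0.058·63) → (1323/5) ÷ (3173/500) = 132300/3173 ≈ 41.696
S = 1000/(132300/3173) − 10 = 18500/1323 in ≈ 13.983 in
Initial abstraction Ia = S/5 = (18500/1323)/5 = 3700/1323 ≈ 2.797 in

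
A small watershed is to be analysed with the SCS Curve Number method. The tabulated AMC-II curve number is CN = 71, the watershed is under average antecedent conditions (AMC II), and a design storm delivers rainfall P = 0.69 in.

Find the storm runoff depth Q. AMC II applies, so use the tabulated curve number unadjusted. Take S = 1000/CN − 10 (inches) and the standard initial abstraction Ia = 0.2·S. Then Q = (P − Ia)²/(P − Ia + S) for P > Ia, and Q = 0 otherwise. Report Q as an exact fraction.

AMC II — tabulated CN = 71 applies directly.
Max retention: S = 1000/71 − 10 = 290/71 in (≈ 4.085 in)
Initial abstraction Ia = S/5 = (290/71)/5 = 58/71 ≈ 0.817 in
P = 0.690 ≤ Ia = 0.817 in: entire storm abstracted, Q = 0.

Q = 0 in ≈ 0.000 in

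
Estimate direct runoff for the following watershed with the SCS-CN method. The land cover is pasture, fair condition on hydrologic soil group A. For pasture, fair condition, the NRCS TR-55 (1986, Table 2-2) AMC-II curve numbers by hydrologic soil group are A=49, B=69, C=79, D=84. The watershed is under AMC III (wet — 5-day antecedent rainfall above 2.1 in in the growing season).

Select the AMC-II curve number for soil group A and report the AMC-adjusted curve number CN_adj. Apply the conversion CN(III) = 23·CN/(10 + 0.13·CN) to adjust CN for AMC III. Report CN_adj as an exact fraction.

NRCS table: pasture, fair condition, soil group A → CN(II) = 49
Adjust CN=49 to AMC III: 23·49/(10 + 0.13·49) → 1127 ÷ (1637/100) = 112700/1637 ≈ 68.845

CN_adj = 112700/1637 ≈ 68.845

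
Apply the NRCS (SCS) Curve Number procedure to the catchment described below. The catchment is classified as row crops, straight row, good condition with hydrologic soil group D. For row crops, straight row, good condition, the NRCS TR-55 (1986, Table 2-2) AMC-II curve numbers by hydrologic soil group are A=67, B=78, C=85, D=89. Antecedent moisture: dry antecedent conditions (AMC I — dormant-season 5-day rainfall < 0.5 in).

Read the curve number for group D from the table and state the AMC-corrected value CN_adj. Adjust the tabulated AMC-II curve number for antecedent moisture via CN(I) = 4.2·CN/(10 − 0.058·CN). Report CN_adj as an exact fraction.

NRCS table: row crops, straight row, good condition, soil group D → CN(II) = 89
CN(I) from CN(II)=89: (4.2·89)/(10 − 0.058·89) = 186900/2419 ≈ 77.263

CN_adj = 186900/2419 ≈ 77.263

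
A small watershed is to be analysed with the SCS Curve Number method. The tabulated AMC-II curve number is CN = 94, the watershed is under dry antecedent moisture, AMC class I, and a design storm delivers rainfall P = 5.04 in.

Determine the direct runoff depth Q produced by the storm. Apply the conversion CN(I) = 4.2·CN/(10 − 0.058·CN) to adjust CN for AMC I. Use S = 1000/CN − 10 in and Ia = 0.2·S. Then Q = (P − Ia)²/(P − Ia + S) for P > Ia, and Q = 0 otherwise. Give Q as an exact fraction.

Q = 758707058/211604575 in ≈ 3.585 in

Dry (AMC I): CN(I) = 4.2·94/(10 − 0.058·94) = (1974/5)/(1137/250) = 32900/379 ≈ 86.807
Max retention: S = 1000/(32900/379) − 10 = 500/329 in (≈ 1.520 in)
Initial abstraction Ia = S/5 = (500/329)/5 = 100/329 ≈ 0.304 in
Excess rainfall: 5.040 − 0.304 = 4.736 in; P > Ia so Q > 0
Q = (38954/8225)²/((38954/8225) + 500/329) = (1517414116/67650625)/(51454/8225) = 758707058/211604575 in ≈ 3.585 in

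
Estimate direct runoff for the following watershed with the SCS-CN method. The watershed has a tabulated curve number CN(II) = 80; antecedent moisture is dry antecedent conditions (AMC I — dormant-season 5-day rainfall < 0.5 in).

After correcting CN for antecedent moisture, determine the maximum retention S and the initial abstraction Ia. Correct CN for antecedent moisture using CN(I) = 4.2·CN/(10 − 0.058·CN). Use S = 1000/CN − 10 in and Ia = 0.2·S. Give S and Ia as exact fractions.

S = 125/21 in ≈ 5.952 in; Ia = 25/21 in ≈ 1.190 in

Dry (AMC I): CN(I) = 4.2·80/(10 − 0.058·80) = 336/(134/25) = 4200/67 ≈ 62.687
Max retention: S = 1000/(4200/67) − 10 = 125/21 in (≈ 5.952 in)
Initial abstraction Ia = S/5 = (125/21)/5 = 25/21 ≈ 1.190 in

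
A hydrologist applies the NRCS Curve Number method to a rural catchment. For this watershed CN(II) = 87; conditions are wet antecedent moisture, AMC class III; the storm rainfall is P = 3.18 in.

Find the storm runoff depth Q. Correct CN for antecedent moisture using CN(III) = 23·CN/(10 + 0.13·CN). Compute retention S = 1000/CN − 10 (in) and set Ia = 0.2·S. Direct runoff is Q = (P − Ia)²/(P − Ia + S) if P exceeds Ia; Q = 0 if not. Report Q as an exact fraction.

CN(III) from CN(II)=87: (23·87)/(10 + 0.13·87) = 200100/2131 ≈ 93.900
Retention S: 1000/CN − 10 with CN=93.900 → S = 1300/2001 ≈ 0.650 in
Ia = 0.2S: 0.2·0.650 = 0.130 in (exactly 260/2001)
P − Ia = 3.180 − 0.130 = 305159/100050 ≈ 3.050 in (> 0, runoff occurs)
Q = (305159/100050)²/((305159/100050) + 1300/2001) = (93122015281/10010002500)/(370159/100050) = 93122015281/37034407950 in ≈ 2.514 in

Q = 93122015281/37034407950 in ≈ 2.514 in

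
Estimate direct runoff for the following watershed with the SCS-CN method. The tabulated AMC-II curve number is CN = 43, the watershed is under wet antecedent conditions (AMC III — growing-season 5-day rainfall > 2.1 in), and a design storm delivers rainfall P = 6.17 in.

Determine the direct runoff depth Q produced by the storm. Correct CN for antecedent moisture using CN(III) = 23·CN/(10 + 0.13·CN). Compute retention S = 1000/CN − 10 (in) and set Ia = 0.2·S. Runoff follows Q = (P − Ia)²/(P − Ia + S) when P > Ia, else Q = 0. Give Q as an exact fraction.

CN(III) from CN(II)=43: (23·43)/(10 + 0.13·43) = 98900/1559 ≈ 63.438
S = 1000/(98900/1559) − 10 = 5700/989 in ≈ 5.763 in
Ia = 0.2S: 0.2·5.763 = 1.153 in (exactly 1140/989)
P − Ia = 6.170 − 1.153 = 496213/98900 ≈ 5.017 in (> 0, runoff occurs)
Runoff Q = (P−Ia)²/(P−Ia+S) = (5.017)²/(5.017+5.763) = 246227341369/105448465700 ≈ 2.335 in

Q = 246227341369/105448465700 in ≈ 2.335 in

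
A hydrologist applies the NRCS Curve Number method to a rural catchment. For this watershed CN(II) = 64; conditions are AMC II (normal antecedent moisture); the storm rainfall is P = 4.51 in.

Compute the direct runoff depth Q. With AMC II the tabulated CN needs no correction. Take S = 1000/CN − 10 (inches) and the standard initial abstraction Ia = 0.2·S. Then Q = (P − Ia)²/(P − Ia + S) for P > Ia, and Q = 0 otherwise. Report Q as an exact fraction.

Q = 458329/360400 in ≈ 1.272 in

AMC II — tabulated CN = 64 applies directly.
Retention S: 1000/CN − 10 with CN=64.000 → S = 45/8 ≈ 5.625 in
Initial abstraction Ia = S/5 = (45/8)/5 = 9/8 ≈ 1.125 in
Excess rainfall: 4.510 − 1.125 = 3.385 in; P > Ia so Q > 0
Runoff Q = (P−Ia)²/(P−Ia+S) = (3.385)²/(3.385+5.625) = 458329/360400 ≈ 1.272 in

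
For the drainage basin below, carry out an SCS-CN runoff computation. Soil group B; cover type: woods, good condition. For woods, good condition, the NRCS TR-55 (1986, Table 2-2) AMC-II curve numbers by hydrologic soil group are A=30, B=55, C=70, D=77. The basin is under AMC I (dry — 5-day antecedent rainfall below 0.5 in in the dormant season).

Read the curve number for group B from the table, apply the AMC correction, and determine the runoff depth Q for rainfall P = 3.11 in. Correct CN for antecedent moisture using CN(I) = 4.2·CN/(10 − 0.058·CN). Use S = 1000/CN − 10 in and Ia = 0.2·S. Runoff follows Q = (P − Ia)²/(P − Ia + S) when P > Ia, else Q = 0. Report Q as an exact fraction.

Q = 0 in ≈ 0.000 in

NRCS table: woods, good condition, soil group B → CN(II) = 55
Dry (AMC I): CN(I) = 4.2·55/(10 − 0.058·55) = 231/(681/100) = 7700/227 ≈ 33.921
Max retention: S = 1000/(7700/227) − 10 = 1500/77 in (≈ 19.481 in)
Ia = 0.2S: 0.2·19.481 = 3.896 in (exactly 300/77)
P = 3.110 ≤ Ia = 3.896 in: entire storm abstracted, Q = 0.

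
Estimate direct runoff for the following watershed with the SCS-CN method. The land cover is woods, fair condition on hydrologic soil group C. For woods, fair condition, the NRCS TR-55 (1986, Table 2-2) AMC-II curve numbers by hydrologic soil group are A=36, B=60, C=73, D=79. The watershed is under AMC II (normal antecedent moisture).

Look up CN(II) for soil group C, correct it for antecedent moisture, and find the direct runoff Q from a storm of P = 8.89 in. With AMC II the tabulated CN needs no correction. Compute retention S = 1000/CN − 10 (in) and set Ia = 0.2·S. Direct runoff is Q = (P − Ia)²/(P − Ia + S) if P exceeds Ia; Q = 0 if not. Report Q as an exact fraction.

NRCS table: woods, fair condition, soil group C → CN(II) = 73
CN(II) = 73; AMC II needs no correction.
Retention S: 1000/CN − 10 with CN=73.000 → S = 270/73 ≈ 3.699 in
Ia = 0.2S: 0.2·3.699 = 0.740 in (exactly 54/73)
P − Ia = 8.890 − 0.740 = 59497/7300 ≈ 8.150 in (> 0, runoff occurs)
Runoff Q = (P−Ia)²/(P−Ia+S) = (8.150)²/(8.150+3.699) = 3539893009/631428100 ≈ 5.606 in

Q = 3539893009/631428100 in ≈ 5.606 in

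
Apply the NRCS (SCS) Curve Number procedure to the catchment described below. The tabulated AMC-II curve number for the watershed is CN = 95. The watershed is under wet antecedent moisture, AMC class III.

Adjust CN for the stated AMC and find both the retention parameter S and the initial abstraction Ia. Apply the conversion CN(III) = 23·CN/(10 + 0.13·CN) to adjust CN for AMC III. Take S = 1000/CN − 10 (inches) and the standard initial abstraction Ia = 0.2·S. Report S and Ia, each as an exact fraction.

CN(III) from CN(II)=95: (23·95)/(10 + 0.13·95) = 43700/447 ≈ 97.763
Max retention: S = 1000/(43700/447) − 10 = 100/437 in (≈ 0.229 in)
Ia = 0.2S: 0.2·0.229 = 0.046 in (exactly 20/437)

S = 100/437 in ≈ 0.229 in; Ia = 20/437 in ≈ 0.046 in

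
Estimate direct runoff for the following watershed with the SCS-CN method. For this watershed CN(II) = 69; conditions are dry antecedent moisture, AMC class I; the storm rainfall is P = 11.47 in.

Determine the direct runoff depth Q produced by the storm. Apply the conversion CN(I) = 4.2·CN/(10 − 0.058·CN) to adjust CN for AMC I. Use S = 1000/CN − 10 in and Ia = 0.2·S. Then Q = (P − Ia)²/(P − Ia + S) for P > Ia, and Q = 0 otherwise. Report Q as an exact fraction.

Dry (AMC I): CN(I) = 4.2·69/(10 − 0.058·69) = (1449/5)/(2999/500) = 144900/2999 ≈ 48.316
Retention S: 1000/CN − 10 with CN=48.316 → S = 15500/1449 ≈ 10.697 in
Ia = 0.2S: 0.2·10.697 = 2.139 in (exactly 3100/1449)
Excess rainfall: 11.470 − 2.139 = 9.331 in; P > Ia so Q > 0
Runoff Q = (P−Ia)²/(P−Ia+S) = (9.331)²/(9.331+10.697) = 58964906839/13564523700 ≈ 4.347 in

Q = 58964906839/13564523700 in ≈ 4.347 in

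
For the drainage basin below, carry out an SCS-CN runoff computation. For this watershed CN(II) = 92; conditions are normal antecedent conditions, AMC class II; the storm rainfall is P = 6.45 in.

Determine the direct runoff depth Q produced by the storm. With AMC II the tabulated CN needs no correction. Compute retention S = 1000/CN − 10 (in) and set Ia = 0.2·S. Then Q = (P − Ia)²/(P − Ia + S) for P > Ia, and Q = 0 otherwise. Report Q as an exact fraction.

AMC II — tabulated CN = 92 applies directly.
Max retention: S = 1000/92 − 10 = 20/23 in (≈ 0.870 in)
Ia = 0.2·(20/23) = 4/23 in ≈ 0.174 in
Excess rainfall: 6.450 − 0.174 = 6.276 in; P > Ia so Q > 0
Q: (2887/460)² ÷ (3287/460) = 8334769/1512020 in (≈ 5.512 in)

Q = 8334769/1512020 in ≈ 5.512 in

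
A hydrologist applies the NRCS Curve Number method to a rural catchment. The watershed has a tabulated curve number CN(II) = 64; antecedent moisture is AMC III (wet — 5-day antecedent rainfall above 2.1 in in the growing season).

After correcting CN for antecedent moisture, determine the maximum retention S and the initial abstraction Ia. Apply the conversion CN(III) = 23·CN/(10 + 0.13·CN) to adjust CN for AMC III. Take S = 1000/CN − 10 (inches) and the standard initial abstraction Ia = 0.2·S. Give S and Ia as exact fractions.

Wet (AMC III): CN(III) = 23·64/(10 + 0.13·64) = 1472/(458/25) = 18400/229 ≈ 80.349
Max retention: S = 1000/(18400/229) − 10 = 225/92 in (≈ 2.446 in)
Initial abstraction Ia = S/5 = (225/92)/5 = 45/92 ≈ 0.489 in

S = 225/92 in ≈ 2.446 in; Ia = 45/92 in ≈ 0.489 in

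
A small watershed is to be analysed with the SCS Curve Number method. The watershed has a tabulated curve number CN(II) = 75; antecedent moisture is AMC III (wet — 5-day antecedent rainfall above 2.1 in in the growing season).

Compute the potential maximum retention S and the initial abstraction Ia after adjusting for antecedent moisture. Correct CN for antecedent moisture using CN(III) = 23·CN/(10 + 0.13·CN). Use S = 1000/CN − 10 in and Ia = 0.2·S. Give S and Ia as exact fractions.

S = 100/69 in ≈ 1.449 in; Ia = 20/69 in ≈ 0.290 in

CN(III) from CN(II)=75: (23·75)/(10 + 0.13·75) = 6900/79 ≈ 87.342
S = 1000/(6900/79) − 10 = 100/69 in ≈ 1.449 in
Ia = 0.2S: 0.2·1.449 = 0.290 in (exactly 20/69)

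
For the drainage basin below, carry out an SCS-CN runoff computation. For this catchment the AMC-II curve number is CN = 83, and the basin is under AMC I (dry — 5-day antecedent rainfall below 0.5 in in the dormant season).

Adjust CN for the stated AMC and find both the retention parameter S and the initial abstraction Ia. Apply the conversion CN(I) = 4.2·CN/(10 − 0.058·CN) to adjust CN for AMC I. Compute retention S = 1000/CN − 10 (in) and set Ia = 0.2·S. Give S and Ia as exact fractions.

Adjust CN=83 to AMC I: 4.2·83/(10 − 0.058·83) → (1743/5) ÷ (2593/500) = 174300/2593 ≈ 67.219
Max retention: S = 1000/(174300/2593) − 10 = 8500/1743 in (≈ 4.877 in)
Ia = 0.2·(8500/1743) = 1700/1743 in ≈ 0.975 in

S = 8500/1743 in ≈ 4.877 in; Ia = 1700/1743 in ≈ 0.975 in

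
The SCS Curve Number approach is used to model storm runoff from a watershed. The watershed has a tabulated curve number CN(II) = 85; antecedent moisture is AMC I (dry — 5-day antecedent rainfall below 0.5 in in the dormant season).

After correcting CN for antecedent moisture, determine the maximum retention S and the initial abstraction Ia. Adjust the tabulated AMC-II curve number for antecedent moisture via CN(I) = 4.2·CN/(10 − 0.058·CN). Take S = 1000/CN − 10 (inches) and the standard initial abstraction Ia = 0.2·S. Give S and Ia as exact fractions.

Dry (AMC I): CN(I) = 4.2·85/(10 − 0.058·85) = 357/(507/100) = 11900/169 ≈ 70.414
S = 1000/(11900/169) − 10 = 500/119 in ≈ 4.202 in
Initial abstraction Ia = S/5 = (500/119)/5 = 100/119 ≈ 0.840 in

S = 500/119 in ≈ 4.202 in; Ia = 100/119 in ≈ 0.840 in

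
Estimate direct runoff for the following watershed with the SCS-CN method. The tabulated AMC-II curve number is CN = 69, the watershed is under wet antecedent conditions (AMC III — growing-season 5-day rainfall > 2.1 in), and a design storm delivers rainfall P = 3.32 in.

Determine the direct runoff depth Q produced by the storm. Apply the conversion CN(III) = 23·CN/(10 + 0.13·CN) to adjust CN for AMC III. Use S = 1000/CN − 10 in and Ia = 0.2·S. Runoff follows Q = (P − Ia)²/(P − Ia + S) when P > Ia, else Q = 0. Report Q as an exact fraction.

CN(III) from CN(II)=69: (23·69)/(10 + 0.13·69) = 158700/1897 ≈ 83.658
Max retention: S = 1000/(158700/1897) − 10 = 3100/1587 in (≈ 1.953 in)
Initial abstraction Ia = S/5 = (3100/1587)/5 = 620/1587 ≈ 0.391 in
Excess rainfall: 3.320 − 0.391 = 2.929 in; P > Ia so Q > 0
Runoff Q = (P−Ia)²/(P−Ia+S) = (2.929)²/(2.929+1.953) = 13507320841/7685880675 ≈ 1.757 in

Q = 13507320841/7685880675 in ≈ 1.757 in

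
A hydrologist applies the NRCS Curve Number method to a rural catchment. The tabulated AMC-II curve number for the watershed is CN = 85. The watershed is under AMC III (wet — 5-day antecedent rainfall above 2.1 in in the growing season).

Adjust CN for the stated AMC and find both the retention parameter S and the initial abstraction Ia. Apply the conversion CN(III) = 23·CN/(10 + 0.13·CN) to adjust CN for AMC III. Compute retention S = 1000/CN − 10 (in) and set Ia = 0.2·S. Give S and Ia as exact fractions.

Wet (AMC III): CN(III) = 23·85/(10 + 0.13·85) = 1955/(421/20) = 39100/421 ≈ 92.874
Retention S: 1000/CN − 10 with CN=92.874 → S = 300/391 ≈ 0.767 in
Initial abstraction Ia = S/5 = (300/391)/5 = 60/391 ≈ 0.153 in

S = 300/391 in ≈ 0.767 in; Ia = 60/391 in ≈ 0.153 in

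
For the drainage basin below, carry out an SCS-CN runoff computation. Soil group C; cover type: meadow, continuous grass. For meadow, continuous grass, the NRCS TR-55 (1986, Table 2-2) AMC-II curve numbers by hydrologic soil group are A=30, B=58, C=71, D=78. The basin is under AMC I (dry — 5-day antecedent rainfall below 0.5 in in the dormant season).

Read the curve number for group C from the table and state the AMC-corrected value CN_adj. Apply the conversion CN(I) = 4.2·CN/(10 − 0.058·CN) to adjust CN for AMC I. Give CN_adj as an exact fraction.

CN_adj = 149100/2941 ≈ 50.697

NRCS table: meadow, continuous grass, soil group C → CN(II) = 71
CN(I) from CN(II)=71: (4.2·71)/(10 − 0.058·71) = 149100/2941 ≈ 50.697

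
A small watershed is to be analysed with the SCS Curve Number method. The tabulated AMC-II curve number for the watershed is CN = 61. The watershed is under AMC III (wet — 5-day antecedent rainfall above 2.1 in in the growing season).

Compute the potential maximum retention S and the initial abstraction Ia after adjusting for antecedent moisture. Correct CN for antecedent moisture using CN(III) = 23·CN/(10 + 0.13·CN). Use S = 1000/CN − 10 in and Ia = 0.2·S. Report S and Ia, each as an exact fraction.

Adjust CN=61 to AMC III: 23·61/(10 + 0.13·61) → 1403 ÷ (1793/100) = 140300/1793 ≈ 78.249
Retention S: 1000/CN − 10 with CN=78.249 → S = 3900/1403 ≈ 2.780 in
Ia = 0.2·(3900/1403) = 780/1403 in ≈ 0.556 in

S = 3900/1403 in ≈ 2.780 in; Ia = 780/1403 in ≈ 0.556 in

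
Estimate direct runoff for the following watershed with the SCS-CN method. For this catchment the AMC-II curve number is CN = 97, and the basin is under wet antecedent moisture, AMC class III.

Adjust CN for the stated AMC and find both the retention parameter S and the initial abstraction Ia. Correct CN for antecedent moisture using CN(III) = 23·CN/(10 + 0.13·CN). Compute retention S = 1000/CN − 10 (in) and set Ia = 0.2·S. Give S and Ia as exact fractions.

Adjust CN=97 to AMC III: 23·97/(10 + 0.13·97) → 2231 ÷ (2261/100) = 223100/2261 ≈ 98.673
S = 1000/(223100/2261) − 10 = 300/2231 in ≈ 0.134 in
Initial abstraction Ia = S/5 = (300/2231)/5 = 60/2231 ≈ 0.027 in

S = 300/2231 in ≈ 0.134 in; Ia = 60/2231 in ≈ 0.027 in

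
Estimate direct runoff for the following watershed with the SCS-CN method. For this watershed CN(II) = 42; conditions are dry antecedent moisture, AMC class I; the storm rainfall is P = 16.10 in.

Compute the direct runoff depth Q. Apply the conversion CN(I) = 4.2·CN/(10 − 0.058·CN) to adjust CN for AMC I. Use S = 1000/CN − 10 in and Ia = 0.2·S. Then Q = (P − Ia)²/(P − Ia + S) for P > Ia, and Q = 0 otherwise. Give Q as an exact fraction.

Q = 1764084001/824674410 in ≈ 2.139 in

Adjust CN=42 to AMC I: 4.2·42/(10 − 0.058·42) → (882/5) ÷ (1891/250) = 44100/1891 ≈ 23.321
Max retention: S = 1000/(44100/1891) − 10 = 14500/441 in (≈ 32.880 in)
Ia = 0.2·(14500/441) = 2900/441 in ≈ 6.576 in
Since P=16.100 > Ia=6.576: effective rainfall P−Ia = 42001/4410 in
Q: (42001/4410)² ÷ (187001/4410) = 1764084001/824674410 in (≈ 2.139 in)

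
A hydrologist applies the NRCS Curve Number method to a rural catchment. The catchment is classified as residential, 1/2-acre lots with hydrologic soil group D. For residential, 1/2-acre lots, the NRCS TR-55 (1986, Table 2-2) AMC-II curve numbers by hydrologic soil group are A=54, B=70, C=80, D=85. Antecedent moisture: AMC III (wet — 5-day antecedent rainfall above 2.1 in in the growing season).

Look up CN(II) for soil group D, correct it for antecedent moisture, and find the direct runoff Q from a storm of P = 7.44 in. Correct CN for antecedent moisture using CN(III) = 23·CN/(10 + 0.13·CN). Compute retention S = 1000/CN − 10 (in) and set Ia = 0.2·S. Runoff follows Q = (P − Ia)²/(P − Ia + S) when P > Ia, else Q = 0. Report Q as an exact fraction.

NRCS table: residential, 1/2-acre lots, soil group D → CN(II) = 85
CN(III) from CN(II)=85: (23·85)/(10 + 0.13·85) = 39100/421 ≈ 92.874
S = 1000/(39100/421) − 10 = 300/391 in ≈ 0.767 in
Initial abstraction Ia = S/5 = (300/391)/5 = 60/391 ≈ 0.153 in
Since P=7.440 > Ia=0.153: effective rainfall P−Ia = 71226/9775 in
Runoff Q = (P−Ia)²/(P−Ia+S) = (7.287)²/(7.287+0.767) = 845523846/128257775 ≈ 6.592 in

Q = 845523846/128257775 in ≈ 6.592 in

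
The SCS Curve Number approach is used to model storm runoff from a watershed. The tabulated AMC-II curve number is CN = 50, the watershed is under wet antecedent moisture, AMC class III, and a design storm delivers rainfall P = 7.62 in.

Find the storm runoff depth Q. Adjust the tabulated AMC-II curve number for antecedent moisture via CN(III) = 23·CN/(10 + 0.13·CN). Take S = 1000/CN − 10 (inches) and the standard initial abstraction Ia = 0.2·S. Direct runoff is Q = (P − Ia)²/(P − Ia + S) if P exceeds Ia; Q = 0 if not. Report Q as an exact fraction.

CN(III) from CN(II)=50: (23·50)/(10 + 0.13·50) = 2300/33 ≈ 69.697
Max retention: S = 1000/(2300/33) − 10 = 100/23 in (≈ 4.348 in)
Initial abstraction Ia = S/5 = (100/23)/5 = 20/23 ≈ 0.870 in
P − Ia = 7.620 − 0.870 = 7763/1150 ≈ 6.750 in (> 0, runoff occurs)
Q: (7763/1150)² ÷ (12763/1150) = 60264169/14677450 in (≈ 4.106 in)

Q = 60264169/14677450 in ≈ 4.106 in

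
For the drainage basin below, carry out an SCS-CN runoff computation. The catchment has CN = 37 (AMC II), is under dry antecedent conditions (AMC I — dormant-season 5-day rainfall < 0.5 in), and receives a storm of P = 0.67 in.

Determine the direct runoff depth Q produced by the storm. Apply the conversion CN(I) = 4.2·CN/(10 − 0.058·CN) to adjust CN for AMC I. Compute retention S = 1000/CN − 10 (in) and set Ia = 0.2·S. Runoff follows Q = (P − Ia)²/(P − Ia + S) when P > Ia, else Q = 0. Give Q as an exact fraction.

Q = 0 in ≈ 0.000 in

Adjust CN=37 to AMC I: 4.2·37/(10 − 0.058·37) → (777/5) ÷ (3927/500) = 3700/187 ≈ 19.786
Max retention: S = 1000/(3700/187) − 10 = 1500/37 in (≈ 40.541 in)
Ia = 0.2·(1500/37) = 300/37 in ≈ 8.108 in
P = 0.670 ≤ Ia = 8.108 in: entire storm abstracted, Q = 0.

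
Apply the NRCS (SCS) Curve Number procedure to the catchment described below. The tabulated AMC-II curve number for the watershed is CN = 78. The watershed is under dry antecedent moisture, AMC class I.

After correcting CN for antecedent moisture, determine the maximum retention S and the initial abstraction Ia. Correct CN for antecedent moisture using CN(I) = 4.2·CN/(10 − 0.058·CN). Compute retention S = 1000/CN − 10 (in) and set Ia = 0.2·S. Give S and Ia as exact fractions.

S = 5500/819 in ≈ 6.716 in; Ia = 1100/819 in ≈ 1.343 in

Adjust CN=78 to AMC I: 4.2·78/(10 − 0.058·78) → (1638/5) ÷ (1369/250) = 81900/1369 ≈ 59.825
Max retention: S = 1000/(81900/1369) − 10 = 5500/819 in (≈ 6.716 in)
Initial abstraction Ia = S/5 = (5500/819)/5 = 1100/819 ≈ 1.343 in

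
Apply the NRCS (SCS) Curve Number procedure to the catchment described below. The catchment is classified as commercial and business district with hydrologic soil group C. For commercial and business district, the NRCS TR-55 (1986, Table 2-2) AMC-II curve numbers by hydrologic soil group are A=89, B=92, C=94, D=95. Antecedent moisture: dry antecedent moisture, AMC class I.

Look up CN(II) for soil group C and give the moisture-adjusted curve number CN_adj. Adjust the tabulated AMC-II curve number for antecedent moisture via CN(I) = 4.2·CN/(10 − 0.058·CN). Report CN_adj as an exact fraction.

CN_adj = 32900/379 ≈ 86.807

NRCS table: commercial and business district, soil group C → CN(II) = 94
Dry (AMC I): CN(I) = 4.2·94/(10 − 0.058·94) = (1974/5)/(1137/250) = 32900/379 ≈ 86.807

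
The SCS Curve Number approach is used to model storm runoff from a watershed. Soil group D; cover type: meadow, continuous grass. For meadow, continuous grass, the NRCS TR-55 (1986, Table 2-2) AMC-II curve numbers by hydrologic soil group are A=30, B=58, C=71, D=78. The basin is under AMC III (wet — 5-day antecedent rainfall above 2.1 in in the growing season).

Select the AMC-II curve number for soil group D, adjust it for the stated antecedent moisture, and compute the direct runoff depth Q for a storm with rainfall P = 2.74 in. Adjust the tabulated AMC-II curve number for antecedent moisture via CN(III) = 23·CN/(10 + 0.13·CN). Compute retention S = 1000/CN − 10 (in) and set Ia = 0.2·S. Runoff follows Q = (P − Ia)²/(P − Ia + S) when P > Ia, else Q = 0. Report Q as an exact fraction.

NRCS table: meadow, continuous grass, soil group D → CN(II) = 78
Adjust CN=78 to AMC III: 23·78/(10 + 0.13·78) → 1794 ÷ (1007/50) = 89700/1007 ≈ 89.076
S = 1000/(89700/1007) − 10 = 1100/897 in ≈ 1.226 in
Ia = 0.2·(1100/897) = 220/897 in ≈ 0.245 in
Since P=2.740 > Ia=0.245: effective rainfall P−Ia = 111889/44850 in
Runoff Q = (P−Ia)²/(P−Ia+S) = (2.495)²/(2.495+1.226) = 12519148321/7484971650 ≈ 1.673 in

Q = 12519148321/7484971650 in ≈ 1.673 in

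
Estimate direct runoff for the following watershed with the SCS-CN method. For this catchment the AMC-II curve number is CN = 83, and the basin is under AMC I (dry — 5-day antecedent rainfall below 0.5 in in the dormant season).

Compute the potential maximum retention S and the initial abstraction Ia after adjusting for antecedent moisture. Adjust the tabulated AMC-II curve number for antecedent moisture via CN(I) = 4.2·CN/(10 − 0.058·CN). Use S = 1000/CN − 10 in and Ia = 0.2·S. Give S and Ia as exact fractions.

CN(I) from CN(II)=83: (4.2·83)/(10 − 0.058·83) = 174300/2593 ≈ 67.219
Retention S: 1000/CN − 10 with CN=67.219 → S = 8500/1743 ≈ 4.877 in
Ia = 0.2·(8500/1743) = 1700/1743 in ≈ 0.975 in

S = 8500/1743 in ≈ 4.877 in; Ia = 1700/1743 in ≈ 0.975 in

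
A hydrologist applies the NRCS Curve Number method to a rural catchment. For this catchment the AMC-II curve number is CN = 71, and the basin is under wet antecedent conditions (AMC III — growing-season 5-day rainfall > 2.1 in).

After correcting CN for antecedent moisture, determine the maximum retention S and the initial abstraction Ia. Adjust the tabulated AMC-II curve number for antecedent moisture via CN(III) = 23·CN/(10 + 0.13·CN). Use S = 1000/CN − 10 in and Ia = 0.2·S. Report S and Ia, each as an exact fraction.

Wet (AMC III): CN(III) = 23·71/(10 + 0.13·71) = 1633/(1923/100) = 163300/1923 ≈ 84.919
Retention S: 1000/CN − 10 with CN=84.919 → S = 2900/1633 ≈ 1.776 in
Ia = 0.2S: 0.2·1.776 = 0.355 in (exactly 580/1633)

S = 2900/1633 in ≈ 1.776 in; Ia = 580/1633 in ≈ 0.355 in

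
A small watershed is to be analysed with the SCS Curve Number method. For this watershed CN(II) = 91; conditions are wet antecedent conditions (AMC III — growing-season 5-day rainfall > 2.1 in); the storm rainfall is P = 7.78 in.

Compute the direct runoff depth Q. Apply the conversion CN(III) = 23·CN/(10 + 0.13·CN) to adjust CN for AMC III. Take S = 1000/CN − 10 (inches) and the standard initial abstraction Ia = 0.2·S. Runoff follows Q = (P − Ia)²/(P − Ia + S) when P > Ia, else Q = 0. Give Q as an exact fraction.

Wet (AMC III): CN(III) = 23·91/(10 + 0.13·91) = 2093/(2183/100) = 209300/2183 ≈ 95.877
Retention S: 1000/CN − 10 with CN=95.877 → S = 900/2093 ≈ 0.430 in
Ia = 0.2S: 0.2·0.430 = 0.086 in (exactly 180/2093)
Since P=7.780 > Ia=0.086: effective rainfall P−Ia = 805177/104650 in
Q = (805177/104650)²/((805177/104650) + 900/2093) = (648310001329/10951622500)/(850177/104650) = 648310001329/88971023050 in ≈ 7.287 in

Q = 648310001329/88971023050 in ≈ 7.287 in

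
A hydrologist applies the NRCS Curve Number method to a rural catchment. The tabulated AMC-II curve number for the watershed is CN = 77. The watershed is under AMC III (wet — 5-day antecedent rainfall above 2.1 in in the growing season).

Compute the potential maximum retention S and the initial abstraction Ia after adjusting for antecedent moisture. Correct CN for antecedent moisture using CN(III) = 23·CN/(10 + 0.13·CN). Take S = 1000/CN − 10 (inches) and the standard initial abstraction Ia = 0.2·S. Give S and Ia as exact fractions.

CN(III) from CN(II)=77: (23·77)/(10 + 0.13·77) = 7700/87 ≈ 88.506
S = 1000/(7700/87) − 10 = 100/77 in ≈ 1.299 in
Ia = 0.2S: 0.2·1.299 = 0.260 in (exactly 20/77)

S = 100/77 in ≈ 1.299 in; Ia = 20/77 in ≈ 0.260 in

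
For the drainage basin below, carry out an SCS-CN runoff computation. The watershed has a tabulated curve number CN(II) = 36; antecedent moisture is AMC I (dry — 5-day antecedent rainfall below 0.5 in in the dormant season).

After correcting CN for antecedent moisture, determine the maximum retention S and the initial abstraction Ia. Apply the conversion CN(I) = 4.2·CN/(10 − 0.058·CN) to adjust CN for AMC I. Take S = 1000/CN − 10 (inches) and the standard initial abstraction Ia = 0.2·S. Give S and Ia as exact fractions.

CN(I) from CN(II)=36: (4.2·36)/(10 − 0.058·36) = 18900/989 ≈ 19.110
Max retention: S = 1000/(18900/989) − 10 = 8000/189 in (≈ 42.328 in)
Initial abstraction Ia = S/5 = (8000/189)/5 = 1600/189 ≈ 8.466 in

S = 8000/189 in ≈ 42.328 in; Ia = 1600/189 in ≈ 8.466 in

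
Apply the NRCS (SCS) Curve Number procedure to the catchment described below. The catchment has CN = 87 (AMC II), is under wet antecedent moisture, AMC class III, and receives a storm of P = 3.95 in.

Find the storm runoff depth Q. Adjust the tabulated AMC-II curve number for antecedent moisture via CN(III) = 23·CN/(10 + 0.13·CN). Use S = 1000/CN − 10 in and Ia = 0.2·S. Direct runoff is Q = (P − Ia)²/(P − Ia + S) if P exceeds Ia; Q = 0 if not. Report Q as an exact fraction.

Q = 23371988641/7158737580 in ≈ 3.265 in

Adjust CN=87 to AMC III: 23·87/(10 + 0.13·87) → 2001 ÷ (2131/100) = 200100/2131 ≈ 93.900
S = 1000/(200100/2131) − 10 = 1300/2001 in ≈ 0.650 in
Ia = 0.2·(1300/2001) = 260/2001 in ≈ 0.130 in
Since P=3.950 > Ia=0.130: effective rainfall P−Ia = 152879/40020 in
Q = (152879/40020)²/((152879/40020) + 1300/2001) = (23371988641/1601600400)/(178879/40020) = 23371988641/7158737580 in ≈ 3.265 in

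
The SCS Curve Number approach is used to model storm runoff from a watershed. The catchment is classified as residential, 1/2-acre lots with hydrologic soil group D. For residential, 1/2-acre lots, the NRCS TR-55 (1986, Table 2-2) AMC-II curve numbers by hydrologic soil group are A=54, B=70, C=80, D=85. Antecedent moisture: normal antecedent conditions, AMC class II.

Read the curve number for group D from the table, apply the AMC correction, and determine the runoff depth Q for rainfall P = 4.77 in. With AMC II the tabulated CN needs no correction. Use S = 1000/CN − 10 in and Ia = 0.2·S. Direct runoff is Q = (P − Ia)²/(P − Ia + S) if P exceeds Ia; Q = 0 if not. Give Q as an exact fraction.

Q = 18795027/5955100 in ≈ 3.156 in

NRCS table: residential, 1/2-acre lots, soil group D → CN(II) = 85
CN(II) = 85; AMC II needs no correction.
Max retention: S = 1000/85 − 10 = 30/17 in (≈ 1.765 in)
Ia = 0.2·(30/17) = 6/17 in ≈ 0.353 in
Since P=4.770 > Ia=0.353: effective rainfall P−Ia = 7509/1700 in
Q = (7509/1700)²/((7509/1700) + 30/17) = (56385081/2890000)/(10509/1700) = 18795027/5955100 in ≈ 3.156 in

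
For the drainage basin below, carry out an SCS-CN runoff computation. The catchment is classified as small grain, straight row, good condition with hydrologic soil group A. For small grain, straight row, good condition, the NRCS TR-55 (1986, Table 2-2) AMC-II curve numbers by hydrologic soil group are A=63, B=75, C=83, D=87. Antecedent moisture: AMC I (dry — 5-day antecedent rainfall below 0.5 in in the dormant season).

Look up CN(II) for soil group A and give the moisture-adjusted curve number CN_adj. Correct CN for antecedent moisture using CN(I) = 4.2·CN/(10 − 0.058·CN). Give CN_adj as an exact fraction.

NRCS table: small grain, straight row, good condition, soil group A → CN(II) = 63
Adjust CN=63 to AMC I: 4.2·63/(10 − 0.058·63) → (1323/5) ÷ (3173/500) = 132300/3173 ≈ 41.696

CN_adj = 132300/3173 ≈ 41.696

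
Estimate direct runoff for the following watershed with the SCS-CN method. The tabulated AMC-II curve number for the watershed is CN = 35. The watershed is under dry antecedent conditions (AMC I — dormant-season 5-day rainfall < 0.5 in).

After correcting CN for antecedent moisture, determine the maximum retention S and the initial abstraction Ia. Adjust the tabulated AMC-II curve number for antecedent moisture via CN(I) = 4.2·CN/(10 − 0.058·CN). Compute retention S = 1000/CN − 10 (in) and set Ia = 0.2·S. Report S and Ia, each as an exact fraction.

S = 6500/147 in ≈ 44.218 in; Ia = 1300/147 in ≈ 8.844 in

CN(I) from CN(II)=35: (4.2·35)/(10 − 0.058·35) = 14700/797 ≈ 18.444
Max retention: S = 1000/(14700/797) − 10 = 6500/147 in (≈ 44.218 in)
Ia = 0.2·(6500/147) = 1300/147 in ≈ 8.844 in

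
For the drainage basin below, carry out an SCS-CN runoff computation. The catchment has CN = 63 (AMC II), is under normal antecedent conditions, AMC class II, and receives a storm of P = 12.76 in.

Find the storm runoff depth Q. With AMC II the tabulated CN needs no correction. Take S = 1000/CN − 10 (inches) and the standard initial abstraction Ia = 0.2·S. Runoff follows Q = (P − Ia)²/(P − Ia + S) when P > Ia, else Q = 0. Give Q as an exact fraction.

Q = 332953009/43307775 in ≈ 7.688 in

Average conditions: CN = 63 (no AMC adjustment).
Max retention: S = 1000/63 − 10 = 370/63 in (≈ 5.873 in)
Ia = 0.2·(370/63) = 74/63 in ≈ 1.175 in
Excess rainfall: 12.760 − 1.175 = 11.585 in; P > Ia so Q > 0
Q = (18247/1575)²/((18247/1575) + 370/63) = (332953009/2480625)/(27497/1575) = 332953009/43307775 in ≈ 7.688 in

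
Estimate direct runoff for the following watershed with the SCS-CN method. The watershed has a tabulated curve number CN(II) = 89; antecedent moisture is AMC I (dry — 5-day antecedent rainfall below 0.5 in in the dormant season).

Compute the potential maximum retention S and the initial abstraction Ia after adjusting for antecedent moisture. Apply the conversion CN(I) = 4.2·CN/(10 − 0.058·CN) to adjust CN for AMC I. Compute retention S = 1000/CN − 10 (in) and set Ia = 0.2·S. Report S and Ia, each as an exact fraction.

S = 5500/1869 in ≈ 2.943 in; Ia = 1100/1869 in ≈ 0.589 in

CN(I) from CN(II)=89: (4.2·89)/(10 − 0.058·89) = 186900/2419 ≈ 77.263
Max retention: S = 1000/(186900/2419) − 10 = 5500/1869 in (≈ 2.943 in)
Ia = 0.2·(5500/1869) = 1100/1869 in ≈ 0.589 in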